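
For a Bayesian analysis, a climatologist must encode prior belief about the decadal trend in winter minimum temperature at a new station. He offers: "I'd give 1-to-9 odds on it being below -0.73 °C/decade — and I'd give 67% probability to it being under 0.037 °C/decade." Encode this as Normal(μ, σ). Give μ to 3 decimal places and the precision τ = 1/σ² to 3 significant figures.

The p-quantile of Normal(μ,σ) is μ + z_p·σ, with z_{0.1} = -1.282 and z_{0.67} = 0.4399.
Eliminate σ: μ = (z₂·x₁ − z₁·x₂)/(z₂ − z₁) = (0.4399·-0.73 − (-1.282)·0.037)/1.721 = -0.159.
Then σ = (x₂ − x₁)/(z₂ − z₁) = (0.037 − -0.73)/1.721 = 0.446.
Precision τ = 1/σ² = 1/0.4456² = 5.04.

μ = -0.159, τ = 5.04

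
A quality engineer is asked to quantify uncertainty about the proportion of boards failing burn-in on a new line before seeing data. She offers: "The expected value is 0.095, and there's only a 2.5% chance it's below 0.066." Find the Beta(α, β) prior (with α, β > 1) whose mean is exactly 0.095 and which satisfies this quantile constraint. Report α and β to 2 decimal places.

α ≈ 31.79, β ≈ 302.80

With mean 0.095 fixed, write α = 0.095s, β = 0.905s where s = α+β.
Need P(θ < 0.066) = 0.025 under Beta(0.095s, 0.905s). Normal approximation: (q−m)/√(m(1−m)/s) ≈ z_{0.025} = -1.96, so s ≈ 0.095·0.905·(-1.96)²/(0.066−0.095)² = 392.7.
At s = 392.7: P(θ<0.066) ≈ 0.017. Adjusting to match 0.025 gives s ≈ 334.58.
So α = 0.095·334.58 ≈ 31.79, β = 0.905·334.58 ≈ 302.80.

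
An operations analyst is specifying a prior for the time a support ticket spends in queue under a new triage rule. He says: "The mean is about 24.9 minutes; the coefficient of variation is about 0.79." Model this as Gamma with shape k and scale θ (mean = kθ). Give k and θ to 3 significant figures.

k ≈ 1.6, θ ≈ 15.5

For Gamma(k, scale θ): mean = kθ, variance = kθ², so CV = 1/√k.
CV = 0.79, hence k = 1/CV² = 1.6.
Then θ = mean/k = 24.9/1.6 = 15.5.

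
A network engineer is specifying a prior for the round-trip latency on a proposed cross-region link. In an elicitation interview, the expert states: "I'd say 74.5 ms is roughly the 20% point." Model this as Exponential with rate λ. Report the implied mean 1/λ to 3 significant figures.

mean ≈ 334 ms

P(T < 74.5) = 1 − e^(−λ·74.5) = 0.2, so λ = −ln(1−0.2)/74.5 = −ln(0.8)/74.5 = 0.003.
Mean = 1/λ = 334 ms.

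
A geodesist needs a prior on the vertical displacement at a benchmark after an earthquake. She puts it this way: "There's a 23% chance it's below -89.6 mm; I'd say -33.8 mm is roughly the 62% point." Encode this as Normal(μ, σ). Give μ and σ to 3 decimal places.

μ = -50.122, σ = 53.432

For Normal(μ,σ), the p-quantile is μ + z_p·σ. Here z_{0.23} = -0.7388, z_{0.62} = 0.3055.
So -89.6 = μ − 0.7388σ and -33.8 = μ + 0.3055σ.
Subtracting: σ = (-33.8 − -89.6)/(0.3055 − (-0.7388)) = 53.432.
Then μ = -89.6 − (-0.7388)·53.432 = -50.122.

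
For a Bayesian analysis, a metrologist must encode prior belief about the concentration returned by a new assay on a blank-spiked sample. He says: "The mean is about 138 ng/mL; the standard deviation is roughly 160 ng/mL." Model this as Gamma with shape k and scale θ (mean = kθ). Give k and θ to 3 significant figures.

For Gamma(k, scale θ): mean = kθ, variance = kθ², so CV = 1/√k.
CV = SD/mean = 160/138 = 1.159, hence k = 1/CV² = 0.744.
Then θ = mean/k = 138/0.744 = 186.

k ≈ 0.744, θ ≈ 186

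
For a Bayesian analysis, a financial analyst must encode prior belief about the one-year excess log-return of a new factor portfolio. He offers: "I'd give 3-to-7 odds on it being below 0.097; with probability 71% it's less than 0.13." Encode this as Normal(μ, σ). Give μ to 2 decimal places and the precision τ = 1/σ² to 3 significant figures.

μ = 0.11, τ = 1070

The p-quantile of Normal(μ,σ) is μ + z_p·σ, with z_{0.3} = -0.5244 and z_{0.71} = 0.5534.
Eliminate σ: μ = (z₂·x₁ − z₁·x₂)/(z₂ − z₁) = (0.5534·0.097 − (-0.5244)·0.13)/1.078 = 0.11.
Then σ = (x₂ − x₁)/(z₂ − z₁) = (0.13 − 0.097)/1.078 = 0.03.
Precision τ = 1/σ² = 1/0.03062² = 1070.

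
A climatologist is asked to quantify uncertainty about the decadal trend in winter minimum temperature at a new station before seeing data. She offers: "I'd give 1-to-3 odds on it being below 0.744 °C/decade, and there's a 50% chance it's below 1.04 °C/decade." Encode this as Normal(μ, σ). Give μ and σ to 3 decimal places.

μ = 1.040, σ = 0.439

The p-quantile of Normal(μ,σ) is μ + z_p·σ, with z_{0.25} = -0.6745 and z_{0.5} = 0.
Eliminate σ: μ = (z₂·x₁ − z₁·x₂)/(z₂ − z₁) = (0·0.744 − (-0.6745)·1.04)/0.6745 = 1.040.
Then σ = (x₂ − x₁)/(z₂ − z₁) = (1.04 − 0.744)/0.6745 = 0.439.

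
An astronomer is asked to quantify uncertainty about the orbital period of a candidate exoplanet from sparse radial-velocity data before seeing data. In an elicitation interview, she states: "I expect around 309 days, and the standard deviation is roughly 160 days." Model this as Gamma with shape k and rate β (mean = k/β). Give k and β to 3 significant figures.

For Gamma(k, rate β): mean = k/β, variance = k/β², so CV = 1/√k.
CV = SD/mean = 160/309 = 0.5178, hence k = 1/CV² = 3.73.
Then β = k/mean = 3.73/309 = 0.0121.

k ≈ 3.73, β ≈ 0.0121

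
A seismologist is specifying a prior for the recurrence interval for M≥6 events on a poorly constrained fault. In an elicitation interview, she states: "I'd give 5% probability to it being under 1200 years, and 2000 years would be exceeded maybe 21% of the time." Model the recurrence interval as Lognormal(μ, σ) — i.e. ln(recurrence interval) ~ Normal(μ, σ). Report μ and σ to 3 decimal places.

If T ~ Lognormal(μ,σ) then ln T ~ Normal(μ,σ), so the p-quantile of ln T is μ + z_p·σ.
ln(1200) = 7.09 and ln(2000) = 7.601; z_{0.05} = -1.645, z_{0.79} = 0.8064.
σ = (7.601 − 7.09)/(0.8064 − (-1.645)) = 0.208.
μ = 7.09 − (-1.645)·0.208 = 7.433.

μ ≈ 7.433, σ ≈ 0.208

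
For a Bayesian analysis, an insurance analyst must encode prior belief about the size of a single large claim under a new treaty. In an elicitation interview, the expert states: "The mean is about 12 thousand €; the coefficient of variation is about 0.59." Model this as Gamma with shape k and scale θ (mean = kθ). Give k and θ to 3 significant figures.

For Gamma(k, scale θ): mean = kθ, variance = kθ², so CV = 1/√k.
CV = 0.59, hence k = 1/CV² = 2.87.
Then θ = mean/k = 12/2.87 = 4.18.

k ≈ 2.87, θ ≈ 4.18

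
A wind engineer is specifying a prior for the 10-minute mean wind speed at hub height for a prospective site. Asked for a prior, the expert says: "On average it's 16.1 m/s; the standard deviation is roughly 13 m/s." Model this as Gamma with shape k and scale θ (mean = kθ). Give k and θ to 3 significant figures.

k ≈ 1.53, θ ≈ 10.5

For Gamma(k, scale θ): mean = kθ, variance = kθ², so CV = 1/√k.
CV = SD/mean = 13/16.1 = 0.8075, hence k = 1/CV² = 1.53.
Then θ = mean/k = 16.1/1.53 = 10.5.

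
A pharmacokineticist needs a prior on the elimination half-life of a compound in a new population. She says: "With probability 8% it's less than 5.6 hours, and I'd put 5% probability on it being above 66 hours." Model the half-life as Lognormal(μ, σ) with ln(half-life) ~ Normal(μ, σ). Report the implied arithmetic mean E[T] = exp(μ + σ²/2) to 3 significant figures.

If T ~ Lognormal(μ,σ) then ln T ~ Normal(μ,σ), so the p-quantile of ln T is μ + z_p·σ.
ln(5.6) = 1.723 and ln(66) = 4.19; z_{0.08} = -1.405, z_{0.95} = 1.645.
σ = (4.19 − 1.723)/(1.645 − (-1.405)) = 0.809.
μ = 1.723 − (-1.405)·0.809 = 2.859.
E[T] = exp(μ + σ²/2) = exp(2.859 + 0.3271) = 24.2 hours.

E[T] ≈ 24.2 hours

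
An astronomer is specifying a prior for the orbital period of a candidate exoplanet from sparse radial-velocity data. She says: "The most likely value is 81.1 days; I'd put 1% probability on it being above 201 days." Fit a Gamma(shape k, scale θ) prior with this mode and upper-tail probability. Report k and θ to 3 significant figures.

k ≈ 6.71, θ ≈ 14.2

Gamma(k,θ) with k>1 has mode (k−1)θ, so θ = 81.1/(k−1).
Need P(X < 201) = 0.99 with θ tied to k this way. Start at k = 2, θ = 81.1: P(X<201) ≈ 0.708.
Too low — raise k to concentrate. Iterating converges to k ≈ 6.71.
Then θ = 81.1/(6.71−1) ≈ 14.2.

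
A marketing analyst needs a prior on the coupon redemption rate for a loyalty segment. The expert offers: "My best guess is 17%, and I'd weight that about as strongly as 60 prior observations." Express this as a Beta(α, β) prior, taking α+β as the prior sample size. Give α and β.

α = 10.2, β = 49.8

Under the effective-sample-size interpretation, Beta(α, β) has prior mean α/(α+β) and prior sample size α+β.
So α+β = 60 and α/(α+β) = 0.17, giving α = 0.17·60 = 10.2 and β = 60 − 10.2 = 49.8.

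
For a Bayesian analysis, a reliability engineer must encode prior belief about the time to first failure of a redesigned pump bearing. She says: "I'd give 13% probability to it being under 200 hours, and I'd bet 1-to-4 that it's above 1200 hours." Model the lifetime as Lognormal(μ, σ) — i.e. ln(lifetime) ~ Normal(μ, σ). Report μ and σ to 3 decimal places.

μ ≈ 6.324, σ ≈ 0.910

If T ~ Lognormal(μ,σ) then ln T ~ Normal(μ,σ), so the p-quantile of ln T is μ + z_p·σ.
ln(200) = 5.298 and ln(1200) = 7.09; z_{0.13} = -1.126, z_{0.8} = 0.8416.
σ = (7.09 − 5.298)/(0.8416 − (-1.126)) = 0.910.
μ = 5.298 − (-1.126)·0.910 = 6.324.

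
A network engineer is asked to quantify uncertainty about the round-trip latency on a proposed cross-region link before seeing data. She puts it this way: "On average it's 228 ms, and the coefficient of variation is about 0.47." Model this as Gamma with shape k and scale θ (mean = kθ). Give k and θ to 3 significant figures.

k ≈ 4.53, θ ≈ 50.4

For Gamma(k, scale θ): mean = kθ, variance = kθ², so CV = 1/√k.
CV = 0.47, hence k = 1/CV² = 4.53.
Then θ = mean/k = 228/4.53 = 50.4.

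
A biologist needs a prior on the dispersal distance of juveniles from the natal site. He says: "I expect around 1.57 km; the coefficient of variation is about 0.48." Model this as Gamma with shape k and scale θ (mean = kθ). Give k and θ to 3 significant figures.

k ≈ 4.34, θ ≈ 0.362

For Gamma(k, scale θ): mean = kθ, variance = kθ², so CV = 1/√k.
CV = 0.48, hence k = 1/CV² = 4.34.
Then θ = mean/k = 1.57/4.34 = 0.362.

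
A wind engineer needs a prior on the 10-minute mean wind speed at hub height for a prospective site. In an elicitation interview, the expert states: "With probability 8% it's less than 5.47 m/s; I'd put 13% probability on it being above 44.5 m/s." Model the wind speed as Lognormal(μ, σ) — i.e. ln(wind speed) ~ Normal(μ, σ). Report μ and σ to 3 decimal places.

If T ~ Lognormal(μ,σ) then ln T ~ Normal(μ,σ), so the p-quantile of ln T is μ + z_p·σ.
ln(5.47) = 1.699 and ln(44.5) = 3.795; z_{0.08} = -1.405, z_{0.87} = 1.126.
σ = (3.795 − 1.699)/(1.126 − (-1.405)) = 0.828.
μ = 1.699 − (-1.405)·0.828 = 2.863.

μ ≈ 2.863, σ ≈ 0.828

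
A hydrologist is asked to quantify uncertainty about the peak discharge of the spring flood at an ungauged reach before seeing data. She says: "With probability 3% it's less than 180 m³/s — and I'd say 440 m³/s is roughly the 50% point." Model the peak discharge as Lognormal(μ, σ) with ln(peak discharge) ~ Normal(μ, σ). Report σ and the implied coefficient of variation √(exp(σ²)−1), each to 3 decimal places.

σ ≈ 0.475, CV ≈ 0.503

If T ~ Lognormal(μ,σ) then ln T ~ Normal(μ,σ), so the p-quantile of ln T is μ + z_p·σ.
ln(180) = 5.193 and ln(440) = 6.087; z_{0.03} = -1.881, z_{0.5} = 0.
σ = (6.087 − 5.193)/(0 − (-1.881)) = 0.475.
μ = 5.193 − (-1.881)·0.475 = 6.087.
CV = √(exp(σ²)−1) = √(exp(0.2258)−1) = 0.503.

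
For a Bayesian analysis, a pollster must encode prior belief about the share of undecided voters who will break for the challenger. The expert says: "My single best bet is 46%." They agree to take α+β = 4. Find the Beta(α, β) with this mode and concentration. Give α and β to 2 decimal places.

α = 1.92, β = 2.08

For α,β > 1 the Beta mode is (α−1)/(α+β−2). With α+β = 4, the mode is (α−1)/2.
Set (α−1)/2 = 0.46 → α = 1 + 0.46·2 = 1.92.
β = 4 − α = 2.08.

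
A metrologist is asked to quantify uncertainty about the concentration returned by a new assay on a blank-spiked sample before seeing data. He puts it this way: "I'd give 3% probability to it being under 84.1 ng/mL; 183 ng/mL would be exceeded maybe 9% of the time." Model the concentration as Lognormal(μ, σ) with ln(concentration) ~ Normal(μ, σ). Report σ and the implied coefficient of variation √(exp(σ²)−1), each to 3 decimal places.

σ ≈ 0.241, CV ≈ 0.245

If T ~ Lognormal(μ,σ) then ln T ~ Normal(μ,σ), so the p-quantile of ln T is μ + z_p·σ.
ln(84.1) = 4.432 and ln(183) = 5.209; z_{0.03} = -1.881, z_{0.91} = 1.341.
σ = (5.209 − 4.432)/(1.341 − (-1.881)) = 0.241.
μ = 4.432 − (-1.881)·0.241 = 4.886.
CV = √(exp(σ²)−1) = √(exp(0.0582)−1) = 0.245.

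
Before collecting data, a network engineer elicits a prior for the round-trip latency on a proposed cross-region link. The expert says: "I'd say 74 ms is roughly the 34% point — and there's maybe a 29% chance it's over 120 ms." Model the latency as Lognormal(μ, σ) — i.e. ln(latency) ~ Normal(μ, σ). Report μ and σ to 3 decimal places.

If T ~ Lognormal(μ,σ) then ln T ~ Normal(μ,σ), so the p-quantile of ln T is μ + z_p·σ.
ln(74) = 4.304 and ln(120) = 4.787; z_{0.34} = -0.4125, z_{0.71} = 0.5534.
σ = (4.787 − 4.304)/(0.5534 − (-0.4125)) = 0.501.
μ = 4.304 − (-0.4125)·0.501 = 4.511.

μ ≈ 4.511, σ ≈ 0.501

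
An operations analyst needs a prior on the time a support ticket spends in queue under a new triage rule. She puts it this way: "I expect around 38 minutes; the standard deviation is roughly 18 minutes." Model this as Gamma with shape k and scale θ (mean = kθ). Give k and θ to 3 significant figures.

For Gamma(k, scale θ): mean = kθ, variance = kθ², so CV = 1/√k.
CV = SD/mean = 18/38 = 0.4737, hence k = 1/CV² = 4.46.
Then θ = mean/k = 38/4.46 = 8.53.

k ≈ 4.46, θ ≈ 8.53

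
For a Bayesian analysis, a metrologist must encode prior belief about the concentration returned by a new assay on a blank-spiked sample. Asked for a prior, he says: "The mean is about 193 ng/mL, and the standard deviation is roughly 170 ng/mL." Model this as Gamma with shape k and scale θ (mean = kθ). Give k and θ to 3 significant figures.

k ≈ 1.29, θ ≈ 150

For Gamma(k, scale θ): mean = kθ, variance = kθ², so CV = 1/√k.
CV = SD/mean = 170/193 = 0.8808, hence k = 1/CV² = 1.29.
Then θ = mean/k = 193/1.29 = 150.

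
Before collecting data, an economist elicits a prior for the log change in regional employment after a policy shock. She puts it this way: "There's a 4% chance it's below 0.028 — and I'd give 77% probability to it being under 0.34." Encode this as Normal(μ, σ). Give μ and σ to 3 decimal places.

For Normal(μ,σ), the p-quantile is μ + z_p·σ. Here z_{0.04} = -1.751, z_{0.77} = 0.7388.
So 0.028 = μ − 1.751σ and 0.34 = μ + 0.7388σ.
Subtracting: σ = (0.34 − 0.028)/(0.7388 − (-1.751)) = 0.125.
Then μ = 0.028 − (-1.751)·0.125 = 0.247.

μ = 0.247, σ = 0.125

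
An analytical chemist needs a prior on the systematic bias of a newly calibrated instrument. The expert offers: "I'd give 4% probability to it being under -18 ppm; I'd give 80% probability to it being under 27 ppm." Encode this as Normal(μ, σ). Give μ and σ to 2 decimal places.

For Normal(μ,σ), the p-quantile is μ + z_p·σ. Here z_{0.04} = -1.751, z_{0.8} = 0.8416.
So -18 = μ − 1.751σ and 27 = μ + 0.8416σ.
Subtracting: σ = (27 − -18)/(0.8416 − (-1.751)) = 17.36.
Then μ = -18 − (-1.751)·17.36 = 12.39.

μ = 12.39, σ = 17.36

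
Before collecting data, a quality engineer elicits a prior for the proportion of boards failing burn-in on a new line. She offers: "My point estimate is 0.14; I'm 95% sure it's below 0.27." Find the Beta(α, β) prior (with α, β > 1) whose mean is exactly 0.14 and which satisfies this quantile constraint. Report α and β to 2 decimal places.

With mean 0.14 fixed, write α = 0.14s, β = 0.86s where s = α+β.
Need P(θ < 0.27) = 0.95 under Beta(0.14s, 0.86s). Normal approximation: (q−m)/√(m(1−m)/s) ≈ z_{0.95} = 1.64, so s ≈ 0.14·0.86·(1.64)²/(0.27−0.14)² = 19.3.
At s = 19.3: P(θ<0.27) ≈ 0.934. Adjusting to match 0.95 gives s ≈ 23.74.
So α = 0.14·23.74 ≈ 3.32, β = 0.86·23.74 ≈ 20.42.

α ≈ 3.32, β ≈ 20.42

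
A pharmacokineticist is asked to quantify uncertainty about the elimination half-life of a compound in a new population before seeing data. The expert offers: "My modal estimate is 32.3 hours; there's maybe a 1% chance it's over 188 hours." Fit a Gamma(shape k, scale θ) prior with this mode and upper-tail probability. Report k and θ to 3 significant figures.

k ≈ 2.21, θ ≈ 26.8

Gamma(k,θ) with k>1 has mode (k−1)θ, so θ = 32.3/(k−1).
Need P(X < 188) = 0.99 with θ tied to k this way. Start at k = 2, θ = 32.3: P(X<188) ≈ 0.980.
Too low — raise k to concentrate. Iterating converges to k ≈ 2.21.
Then θ = 32.3/(2.21−1) ≈ 26.8.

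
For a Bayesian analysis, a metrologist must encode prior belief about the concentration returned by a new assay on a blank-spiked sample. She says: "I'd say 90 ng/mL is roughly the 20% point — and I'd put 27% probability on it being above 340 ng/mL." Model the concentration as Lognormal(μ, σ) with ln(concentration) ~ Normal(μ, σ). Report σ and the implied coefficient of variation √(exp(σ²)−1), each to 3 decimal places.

If T ~ Lognormal(μ,σ) then ln T ~ Normal(μ,σ), so the p-quantile of ln T is μ + z_p·σ.
ln(90) = 4.5 and ln(340) = 5.829; z_{0.2} = -0.8416, z_{0.73} = 0.6128.
σ = (5.829 − 4.5)/(0.6128 − (-0.8416)) = 0.914.
μ = 4.5 − (-0.8416)·0.914 = 5.269.
CV = √(exp(σ²)−1) = √(exp(0.8351)−1) = 1.142.

σ ≈ 0.914, CV ≈ 1.142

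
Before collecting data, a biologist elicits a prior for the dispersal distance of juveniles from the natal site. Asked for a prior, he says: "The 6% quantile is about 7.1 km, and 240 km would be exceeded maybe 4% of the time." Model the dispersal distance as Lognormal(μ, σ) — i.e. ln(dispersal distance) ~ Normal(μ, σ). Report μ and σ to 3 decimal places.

μ ≈ 3.616, σ ≈ 1.065

If T ~ Lognormal(μ,σ) then ln T ~ Normal(μ,σ), so the p-quantile of ln T is μ + z_p·σ.
ln(7.1) = 1.96 and ln(240) = 5.481; z_{0.06} = -1.555, z_{0.96} = 1.751.
σ = (5.481 − 1.96)/(1.751 − (-1.555)) = 1.065.
μ = 1.96 − (-1.555)·1.065 = 3.616.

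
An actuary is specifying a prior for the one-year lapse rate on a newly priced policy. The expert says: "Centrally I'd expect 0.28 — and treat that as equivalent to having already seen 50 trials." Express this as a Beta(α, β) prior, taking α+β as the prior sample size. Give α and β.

α = 14, β = 36

Under the effective-sample-size interpretation, Beta(α, β) has prior mean α/(α+β) and prior sample size α+β.
So α+β = 50 and α/(α+β) = 0.28, giving α = 0.28·50 = 14 and β = 50 − 14 = 36.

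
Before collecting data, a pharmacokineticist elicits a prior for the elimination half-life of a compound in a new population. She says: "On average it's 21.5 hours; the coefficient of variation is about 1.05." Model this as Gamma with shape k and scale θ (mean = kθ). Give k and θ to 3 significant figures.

k ≈ 0.907, θ ≈ 23.7

For Gamma(k, scale θ): mean = kθ, variance = kθ², so CV = 1/√k.
CV = 1.05, hence k = 1/CV² = 0.907.
Then θ = mean/k = 21.5/0.907 = 23.7.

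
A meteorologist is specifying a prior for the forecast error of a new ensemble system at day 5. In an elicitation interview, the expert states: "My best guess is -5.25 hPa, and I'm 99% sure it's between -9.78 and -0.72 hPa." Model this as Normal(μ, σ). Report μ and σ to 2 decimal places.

μ = -5.25, σ = 1.76

A symmetric 99% interval runs μ ± z·σ with z = 2.576.
Half-width = 4.53, so σ = 4.53/2.576 = 1.76.
μ is the stated best guess, -5.25.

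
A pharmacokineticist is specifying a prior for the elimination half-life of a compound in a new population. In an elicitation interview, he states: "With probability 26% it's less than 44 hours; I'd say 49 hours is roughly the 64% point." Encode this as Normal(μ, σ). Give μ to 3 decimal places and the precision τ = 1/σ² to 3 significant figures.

μ = 47.211, τ = 0.0401

For Normal(μ,σ), the p-quantile is μ + z_p·σ. Here z_{0.26} = -0.6433, z_{0.64} = 0.3585.
So 44 = μ − 0.6433σ and 49 = μ + 0.3585σ.
Subtracting: σ = (49 − 44)/(0.3585 − (-0.6433)) = 4.991.
Then μ = 44 − (-0.6433)·4.991 = 47.211.
Precision τ = 1/σ² = 1/4.991² = 0.0401.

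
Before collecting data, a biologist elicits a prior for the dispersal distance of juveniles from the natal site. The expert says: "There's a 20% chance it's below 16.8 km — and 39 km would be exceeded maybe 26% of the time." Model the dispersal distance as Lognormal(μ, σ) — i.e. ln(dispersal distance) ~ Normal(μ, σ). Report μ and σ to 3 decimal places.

If T ~ Lognormal(μ,σ) then ln T ~ Normal(μ,σ), so the p-quantile of ln T is μ + z_p·σ.
ln(16.8) = 2.821 and ln(39) = 3.664; z_{0.2} = -0.8416, z_{0.74} = 0.6433.
σ = (3.664 − 2.821)/(0.6433 − (-0.8416)) = 0.567.
μ = 2.821 − (-0.8416)·0.567 = 3.299.

μ ≈ 3.299, σ ≈ 0.567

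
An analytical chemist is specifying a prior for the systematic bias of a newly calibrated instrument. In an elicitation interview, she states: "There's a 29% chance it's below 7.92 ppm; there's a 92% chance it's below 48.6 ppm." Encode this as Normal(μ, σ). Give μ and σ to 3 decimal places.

For Normal(μ,σ), the p-quantile is μ + z_p·σ. Here z_{0.29} = -0.5534, z_{0.92} = 1.405.
So 7.92 = μ − 0.5534σ and 48.6 = μ + 1.405σ.
Subtracting: σ = (48.6 − 7.92)/(1.405 − (-0.5534)) = 20.771.
Then μ = 7.92 − (-0.5534)·20.771 = 19.415.

μ = 19.415, σ = 20.771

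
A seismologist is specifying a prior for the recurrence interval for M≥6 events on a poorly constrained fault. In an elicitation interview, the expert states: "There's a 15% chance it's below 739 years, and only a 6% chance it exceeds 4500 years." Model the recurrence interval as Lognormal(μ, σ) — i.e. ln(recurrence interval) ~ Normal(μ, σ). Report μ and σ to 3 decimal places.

μ ≈ 7.328, σ ≈ 0.697

If T ~ Lognormal(μ,σ) then ln T ~ Normal(μ,σ), so the p-quantile of ln T is μ + z_p·σ.
ln(739) = 6.605 and ln(4500) = 8.412; z_{0.15} = -1.036, z_{0.94} = 1.555.
σ = (8.412 − 6.605)/(1.555 − (-1.036)) = 0.697.
μ = 6.605 − (-1.036)·0.697 = 7.328.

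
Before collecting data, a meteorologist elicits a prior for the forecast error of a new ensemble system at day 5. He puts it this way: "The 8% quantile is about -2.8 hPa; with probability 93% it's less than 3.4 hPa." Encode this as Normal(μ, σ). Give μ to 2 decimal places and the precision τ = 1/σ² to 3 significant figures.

μ = 0.22, τ = 0.216

The p-quantile of Normal(μ,σ) is μ + z_p·σ, with z_{0.08} = -1.405 and z_{0.93} = 1.476.
Eliminate σ: μ = (z₂·x₁ − z₁·x₂)/(z₂ − z₁) = (1.476·-2.8 − (-1.405)·3.4)/2.881 = 0.22.
Then σ = (x₂ − x₁)/(z₂ − z₁) = (3.4 − -2.8)/2.881 = 2.15.
Precision τ = 1/σ² = 1/2.152² = 0.216.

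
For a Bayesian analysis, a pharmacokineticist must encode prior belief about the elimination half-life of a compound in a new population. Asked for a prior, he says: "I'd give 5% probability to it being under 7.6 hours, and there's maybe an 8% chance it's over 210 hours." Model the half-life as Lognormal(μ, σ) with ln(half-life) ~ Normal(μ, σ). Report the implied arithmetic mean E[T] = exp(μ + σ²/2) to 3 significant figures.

E[T] ≈ 82.3 hours

If T ~ Lognormal(μ,σ) then ln T ~ Normal(μ,σ), so the p-quantile of ln T is μ + z_p·σ.
ln(7.6) = 2.028 and ln(210) = 5.347; z_{0.05} = -1.645, z_{0.92} = 1.405.
σ = (5.347 − 2.028)/(1.405 − (-1.645)) = 1.088.
μ = 2.028 − (-1.645)·1.088 = 3.818.
E[T] = exp(μ + σ²/2) = exp(3.818 + 0.5921) = 82.3 hours.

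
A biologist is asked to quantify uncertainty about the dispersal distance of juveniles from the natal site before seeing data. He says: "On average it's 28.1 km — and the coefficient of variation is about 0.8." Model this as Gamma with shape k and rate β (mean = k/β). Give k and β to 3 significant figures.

k ≈ 1.56, β ≈ 0.0556

For Gamma(k, rate β): mean = k/β, variance = k/β², so CV = 1/√k.
CV = 0.8, hence k = 1/CV² = 1.56.
Then β = k/mean = 1.56/28.1 = 0.0556.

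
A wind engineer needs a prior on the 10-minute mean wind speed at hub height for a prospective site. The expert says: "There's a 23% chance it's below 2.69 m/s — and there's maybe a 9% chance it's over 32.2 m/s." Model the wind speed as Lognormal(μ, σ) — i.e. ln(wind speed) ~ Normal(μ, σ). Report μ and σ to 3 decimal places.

μ ≈ 1.872, σ ≈ 1.194

If T ~ Lognormal(μ,σ) then ln T ~ Normal(μ,σ), so the p-quantile of ln T is μ + z_p·σ.
ln(2.69) = 0.9895 and ln(32.2) = 3.472; z_{0.23} = -0.7388, z_{0.91} = 1.341.
σ = (3.472 − 0.9895)/(1.341 − (-0.7388)) = 1.194.
μ = 0.9895 − (-0.7388)·1.194 = 1.872.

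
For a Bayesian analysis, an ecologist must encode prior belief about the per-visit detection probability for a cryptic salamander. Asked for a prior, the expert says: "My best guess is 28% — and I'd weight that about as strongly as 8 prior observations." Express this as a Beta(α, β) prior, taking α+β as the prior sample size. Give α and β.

Under the effective-sample-size interpretation, Beta(α, β) has prior mean α/(α+β) and prior sample size α+β.
So α+β = 8 and α/(α+β) = 0.28, giving α = 0.28·8 = 2.24 and β = 8 − 2.24 = 5.76.

α = 2.24, β = 5.76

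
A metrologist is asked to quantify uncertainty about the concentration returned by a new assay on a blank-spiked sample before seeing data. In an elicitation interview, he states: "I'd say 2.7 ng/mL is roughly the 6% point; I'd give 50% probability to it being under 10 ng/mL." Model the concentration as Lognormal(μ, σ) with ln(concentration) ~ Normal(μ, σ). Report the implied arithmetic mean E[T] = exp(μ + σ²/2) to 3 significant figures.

E[T] ≈ 14.3 ng/mL

If T ~ Lognormal(μ,σ) then ln T ~ Normal(μ,σ), so the p-quantile of ln T is μ + z_p·σ.
ln(2.7) = 0.9933 and ln(10) = 2.303; z_{0.06} = -1.555, z_{0.5} = 0.
σ = (2.303 − 0.9933)/(0 − (-1.555)) = 0.842.
μ = 0.9933 − (-1.555)·0.842 = 2.303.
E[T] = exp(μ + σ²/2) = exp(2.303 + 0.3546) = 14.3 ng/mL.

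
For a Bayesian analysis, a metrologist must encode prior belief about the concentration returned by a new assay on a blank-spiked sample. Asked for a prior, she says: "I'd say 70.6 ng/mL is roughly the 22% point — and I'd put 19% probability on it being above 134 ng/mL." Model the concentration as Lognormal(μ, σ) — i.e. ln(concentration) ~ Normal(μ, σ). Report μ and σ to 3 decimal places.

If T ~ Lognormal(μ,σ) then ln T ~ Normal(μ,σ), so the p-quantile of ln T is μ + z_p·σ.
ln(70.6) = 4.257 and ln(134) = 4.898; z_{0.22} = -0.7722, z_{0.81} = 0.8779.
σ = (4.898 − 4.257)/(0.8779 − (-0.7722)) = 0.388.
μ = 4.257 − (-0.7722)·0.388 = 4.557.

μ ≈ 4.557, σ ≈ 0.388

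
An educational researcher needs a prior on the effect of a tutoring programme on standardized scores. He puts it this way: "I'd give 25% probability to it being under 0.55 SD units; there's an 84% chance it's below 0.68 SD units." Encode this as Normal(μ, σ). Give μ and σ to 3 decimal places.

The p-quantile of Normal(μ,σ) is μ + z_p·σ, with z_{0.25} = -0.6745 and z_{0.84} = 0.9945.
Eliminate σ: μ = (z₂·x₁ − z₁·x₂)/(z₂ − z₁) = (0.9945·0.55 − (-0.6745)·0.68)/1.669 = 0.603.
Then σ = (x₂ − x₁)/(z₂ − z₁) = (0.68 − 0.55)/1.669 = 0.078.

μ = 0.603, σ = 0.078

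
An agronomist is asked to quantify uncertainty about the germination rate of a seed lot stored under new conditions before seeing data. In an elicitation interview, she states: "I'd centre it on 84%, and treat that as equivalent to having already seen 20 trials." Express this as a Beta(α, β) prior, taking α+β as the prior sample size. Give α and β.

α = 16.8, β = 3.2

Under the effective-sample-size interpretation, Beta(α, β) has prior mean α/(α+β) and prior sample size α+β.
So α+β = 20 and α/(α+β) = 0.84, giving α = 0.84·20 = 16.8 and β = 20 − 16.8 = 3.2.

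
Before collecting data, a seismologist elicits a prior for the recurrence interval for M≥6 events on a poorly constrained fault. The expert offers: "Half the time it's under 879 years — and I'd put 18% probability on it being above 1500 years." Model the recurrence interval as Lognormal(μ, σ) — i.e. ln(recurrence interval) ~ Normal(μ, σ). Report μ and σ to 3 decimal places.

If T ~ Lognormal(μ,σ) then ln T ~ Normal(μ,σ), so the p-quantile of ln T is μ + z_p·σ.
ln(879) = 6.779 and ln(1500) = 7.313; z_{0.5} = 0, z_{0.82} = 0.9154.
σ = (7.313 − 6.779)/(0.9154 − (0)) = 0.584.
μ = 6.779 − (0)·0.584 = 6.779.

μ ≈ 6.779, σ ≈ 0.584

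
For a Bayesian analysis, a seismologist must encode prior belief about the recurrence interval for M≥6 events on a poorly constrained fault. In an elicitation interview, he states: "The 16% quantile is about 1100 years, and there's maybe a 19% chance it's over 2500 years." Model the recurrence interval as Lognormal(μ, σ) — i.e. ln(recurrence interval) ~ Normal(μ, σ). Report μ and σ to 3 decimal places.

If T ~ Lognormal(μ,σ) then ln T ~ Normal(μ,σ), so the p-quantile of ln T is μ + z_p·σ.
ln(1100) = 7.003 and ln(2500) = 7.824; z_{0.16} = -0.9945, z_{0.81} = 0.8779.
σ = (7.824 − 7.003)/(0.8779 − (-0.9945)) = 0.438.
μ = 7.003 − (-0.9945)·0.438 = 7.439.

μ ≈ 7.439, σ ≈ 0.438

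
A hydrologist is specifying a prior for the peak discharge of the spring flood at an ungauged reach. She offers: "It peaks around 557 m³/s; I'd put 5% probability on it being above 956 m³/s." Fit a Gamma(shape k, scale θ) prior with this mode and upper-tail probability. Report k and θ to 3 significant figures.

k ≈ 10.6, θ ≈ 58.2

Gamma(k,θ) with k>1 has mode (k−1)θ, so θ = 557/(k−1).
Need P(X < 956) = 0.95 with θ tied to k this way. Start at k = 2, θ = 557: P(X<956) ≈ 0.512.
Too low — raise k to concentrate. Iterating converges to k ≈ 10.6.
Then θ = 557/(10.6−1) ≈ 58.2.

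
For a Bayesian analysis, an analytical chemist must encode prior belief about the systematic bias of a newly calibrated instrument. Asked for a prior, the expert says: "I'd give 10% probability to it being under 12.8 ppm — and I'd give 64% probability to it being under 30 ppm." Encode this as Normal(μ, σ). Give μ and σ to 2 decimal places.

For Normal(μ,σ), the p-quantile is μ + z_p·σ. Here z_{0.1} = -1.282, z_{0.64} = 0.3585.
So 12.8 = μ − 1.282σ and 30 = μ + 0.3585σ.
Subtracting: σ = (30 − 12.8)/(0.3585 − (-1.282)) = 10.49.
Then μ = 12.8 − (-1.282)·10.49 = 26.24.

μ = 26.24, σ = 10.49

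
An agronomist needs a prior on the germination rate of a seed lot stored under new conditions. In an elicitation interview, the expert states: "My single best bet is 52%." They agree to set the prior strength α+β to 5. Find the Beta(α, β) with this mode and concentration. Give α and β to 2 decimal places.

For α,β > 1 the Beta mode is (α−1)/(α+β−2). With α+β = 5, the mode is (α−1)/3.
Set (α−1)/3 = 0.52 → α = 1 + 0.52·3 = 2.56.
β = 5 − α = 2.44.

α = 2.56, β = 2.44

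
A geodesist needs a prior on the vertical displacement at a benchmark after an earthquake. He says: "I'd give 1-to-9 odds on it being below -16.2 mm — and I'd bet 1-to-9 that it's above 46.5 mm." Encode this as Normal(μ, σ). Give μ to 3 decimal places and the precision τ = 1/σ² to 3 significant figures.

For Normal(μ,σ), the p-quantile is μ + z_p·σ. Here z_{0.1} = -1.282, z_{0.9} = 1.282.
So -16.2 = μ − 1.282σ and 46.5 = μ + 1.282σ.
Subtracting: σ = (46.5 − -16.2)/(1.282 − (-1.282)) = 24.463.
Then μ = -16.2 − (-1.282)·24.463 = 15.150.
Precision τ = 1/σ² = 1/24.46² = 0.00167.

μ = 15.150, τ = 0.00167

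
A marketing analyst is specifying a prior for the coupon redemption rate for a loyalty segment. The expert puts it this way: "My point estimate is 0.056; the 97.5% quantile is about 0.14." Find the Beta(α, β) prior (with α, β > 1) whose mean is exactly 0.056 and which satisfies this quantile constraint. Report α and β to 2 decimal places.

With mean 0.056 fixed, write α = 0.056s, β = 0.944s where s = α+β.
Need P(θ < 0.14) = 0.975 under Beta(0.056s, 0.944s). Normal approximation: (q−m)/√(m(1−m)/s) ≈ z_{0.975} = 1.96, so s ≈ 0.056·0.944·(1.96)²/(0.14−0.056)² = 28.8.
At s = 28.8: P(θ<0.14) ≈ 0.952. Adjusting to match 0.975 gives s ≈ 43.70.
So α = 0.056·43.70 ≈ 2.45, β = 0.944·43.70 ≈ 41.25.

α ≈ 2.45, β ≈ 41.25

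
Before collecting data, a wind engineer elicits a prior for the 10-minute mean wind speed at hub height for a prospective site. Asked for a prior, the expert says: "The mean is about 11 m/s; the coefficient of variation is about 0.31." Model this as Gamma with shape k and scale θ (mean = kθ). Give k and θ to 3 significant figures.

k ≈ 10.4, θ ≈ 1.06

For Gamma(k, scale θ): mean = kθ, variance = kθ², so CV = 1/√k.
CV = 0.31, hence k = 1/CV² = 10.4.
Then θ = mean/k = 11/10.4 = 1.06.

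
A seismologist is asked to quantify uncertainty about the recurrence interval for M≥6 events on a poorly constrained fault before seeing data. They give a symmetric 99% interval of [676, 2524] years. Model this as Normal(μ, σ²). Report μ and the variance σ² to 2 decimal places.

μ = 1600.00, σ² = 128679.62

A symmetric 99% interval runs μ ± z·σ with z = 2.576.
Half-width = 924, so σ = 924/2.576 = 358.719 and σ² = 128679.62.
μ is the interval midpoint, 1600.00.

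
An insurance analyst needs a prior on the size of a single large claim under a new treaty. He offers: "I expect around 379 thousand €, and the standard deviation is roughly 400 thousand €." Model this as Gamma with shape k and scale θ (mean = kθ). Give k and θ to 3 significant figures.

k ≈ 0.898, θ ≈ 422

For Gamma(k, scale θ): mean = kθ, variance = kθ², so CV = 1/√k.
CV = SD/mean = 400/379 = 1.055, hence k = 1/CV² = 0.898.
Then θ = mean/k = 379/0.898 = 422.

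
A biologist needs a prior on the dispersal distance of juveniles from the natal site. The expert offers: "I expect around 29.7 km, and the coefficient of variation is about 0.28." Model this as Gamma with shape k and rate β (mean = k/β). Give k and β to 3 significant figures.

k ≈ 12.8, β ≈ 0.429

For Gamma(k, rate β): mean = k/β, variance = k/β², so CV = 1/√k.
CV = 0.28, hence k = 1/CV² = 12.8.
Then β = k/mean = 12.8/29.7 = 0.429.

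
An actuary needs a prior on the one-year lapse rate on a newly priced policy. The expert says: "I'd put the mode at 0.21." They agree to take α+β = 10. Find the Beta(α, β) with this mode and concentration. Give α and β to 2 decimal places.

α = 2.68, β = 7.32

For α,β > 1 the Beta mode is (α−1)/(α+β−2). With α+β = 10, the mode is (α−1)/8.
Set (α−1)/8 = 0.21 → α = 1 + 0.21·8 = 2.68.
β = 10 − α = 7.32.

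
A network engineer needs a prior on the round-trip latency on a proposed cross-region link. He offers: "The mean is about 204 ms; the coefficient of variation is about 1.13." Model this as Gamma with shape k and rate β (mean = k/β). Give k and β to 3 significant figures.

k ≈ 0.783, β ≈ 0.00384

For Gamma(k, rate β): mean = k/β, variance = k/β², so CV = 1/√k.
CV = 1.13, hence k = 1/CV² = 0.783.
Then β = k/mean = 0.783/204 = 0.00384.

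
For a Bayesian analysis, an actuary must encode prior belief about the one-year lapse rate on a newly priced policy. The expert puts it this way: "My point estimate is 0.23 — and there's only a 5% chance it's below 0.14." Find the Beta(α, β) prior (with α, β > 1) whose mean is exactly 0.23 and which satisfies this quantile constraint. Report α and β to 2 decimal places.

With mean 0.23 fixed, write α = 0.23s, β = 0.77s where s = α+β.
Need P(θ < 0.14) = 0.05 under Beta(0.23s, 0.77s). Normal approximation: (q−m)/√(m(1−m)/s) ≈ z_{0.05} = -1.64, so s ≈ 0.23·0.77·(-1.64)²/(0.14−0.23)² = 59.2.
At s = 59.2: P(θ<0.14) ≈ 0.037. Adjusting to match 0.05 gives s ≈ 50.59.
So α = 0.23·50.59 ≈ 11.64, β = 0.77·50.59 ≈ 38.96.

α ≈ 11.64, β ≈ 38.96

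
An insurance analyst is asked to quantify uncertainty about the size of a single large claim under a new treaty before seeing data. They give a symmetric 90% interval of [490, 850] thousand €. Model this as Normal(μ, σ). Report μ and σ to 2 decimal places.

A symmetric 90% interval runs μ ± z·σ with z = 1.645.
Half-width = 180, so σ = 180/1.645 = 109.43.
μ is the interval midpoint, 670.00.

μ = 670.00, σ = 109.43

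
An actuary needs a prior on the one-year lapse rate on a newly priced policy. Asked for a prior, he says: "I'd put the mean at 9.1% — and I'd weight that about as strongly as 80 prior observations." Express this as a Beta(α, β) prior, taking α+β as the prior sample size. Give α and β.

Under the effective-sample-size interpretation, Beta(α, β) has prior mean α/(α+β) and prior sample size α+β.
So α+β = 80 and α/(α+β) = 0.091, giving α = 0.091·80 = 7.28 and β = 80 − 7.28 = 72.72.

α = 7.28, β = 72.72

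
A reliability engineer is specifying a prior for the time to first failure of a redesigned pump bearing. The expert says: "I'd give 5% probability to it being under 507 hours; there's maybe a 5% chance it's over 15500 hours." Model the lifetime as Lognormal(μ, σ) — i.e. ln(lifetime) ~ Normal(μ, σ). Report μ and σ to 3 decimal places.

μ ≈ 7.939, σ ≈ 1.040

If T ~ Lognormal(μ,σ) then ln T ~ Normal(μ,σ), so the p-quantile of ln T is μ + z_p·σ.
ln(507) = 6.229 and ln(15500) = 9.649; z_{0.05} = -1.645, z_{0.95} = 1.645.
σ = (9.649 − 6.229)/(1.645 − (-1.645)) = 1.040.
μ = 6.229 − (-1.645)·1.040 = 7.939.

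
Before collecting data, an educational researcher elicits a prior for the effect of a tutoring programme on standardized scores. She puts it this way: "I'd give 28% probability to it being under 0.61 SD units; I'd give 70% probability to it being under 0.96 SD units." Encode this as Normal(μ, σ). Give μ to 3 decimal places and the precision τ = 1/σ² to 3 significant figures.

The p-quantile of Normal(μ,σ) is μ + z_p·σ, with z_{0.28} = -0.5828 and z_{0.7} = 0.5244.
Eliminate σ: μ = (z₂·x₁ − z₁·x₂)/(z₂ − z₁) = (0.5244·0.61 − (-0.5828)·0.96)/1.107 = 0.794.
Then σ = (x₂ − x₁)/(z₂ − z₁) = (0.96 − 0.61)/1.107 = 0.316.
Precision τ = 1/σ² = 1/0.3161² = 10.

μ = 0.794, τ = 10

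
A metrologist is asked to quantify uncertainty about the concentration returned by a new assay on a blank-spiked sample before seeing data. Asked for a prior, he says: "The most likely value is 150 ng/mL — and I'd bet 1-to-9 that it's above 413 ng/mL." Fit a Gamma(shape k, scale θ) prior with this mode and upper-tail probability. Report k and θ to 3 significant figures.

Gamma(k,θ) with k>1 has mode (k−1)θ, so θ = 150/(k−1).
Need P(X < 413) = 0.9 with θ tied to k this way. Start at k = 2, θ = 150: P(X<413) ≈ 0.761.
Too low — raise k to concentrate. Iterating converges to k ≈ 2.86.
Then θ = 150/(2.86−1) ≈ 80.5.

k ≈ 2.86, θ ≈ 80.5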